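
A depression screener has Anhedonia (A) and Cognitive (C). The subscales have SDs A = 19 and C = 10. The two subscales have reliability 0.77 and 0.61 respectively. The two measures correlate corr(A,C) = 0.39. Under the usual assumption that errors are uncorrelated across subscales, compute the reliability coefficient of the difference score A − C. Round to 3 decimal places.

Var(A−C) = 19² + 10² − 2·19·10·0.39 = 461 − 148.2 = 312.8.
Under uncorrelated errors the observed covariances equal the true-score covariances, so only the own-variance terms attenuate.
True-score variance = [19²·0.77 + 10²·0.61] − 148.2 = 338.97 − 148.2 = 190.77.
Reliability = 190.77 / 312.8 = 0.610.

0.610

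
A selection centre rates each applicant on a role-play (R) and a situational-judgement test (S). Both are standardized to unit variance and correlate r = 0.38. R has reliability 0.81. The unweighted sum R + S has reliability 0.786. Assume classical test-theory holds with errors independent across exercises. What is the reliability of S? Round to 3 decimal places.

Var(R+S) = 2 + 2·0.38 = 2.760.
True-score variance = ρ_R + ρ_S + 2·0.38, so 0.786 = (0.81 + ρ_S + 0.76) / 2.760.
ρ_S = 0.786·2.760 − 0.81 − 0.76 = 0.599.

0.599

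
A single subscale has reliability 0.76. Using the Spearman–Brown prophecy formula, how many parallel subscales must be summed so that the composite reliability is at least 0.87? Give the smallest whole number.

k ≥ ρ*(1−ρ₁)/(ρ₁(1−ρ*)) = 0.87·0.24 / (0.76·0.13) = 2.113.
Smallest integer k = 3.

3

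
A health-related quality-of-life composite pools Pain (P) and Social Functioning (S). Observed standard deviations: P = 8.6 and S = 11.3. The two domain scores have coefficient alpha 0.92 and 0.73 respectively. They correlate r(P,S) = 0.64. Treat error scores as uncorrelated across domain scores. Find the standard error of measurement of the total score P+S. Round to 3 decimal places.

6.356

Var(total) = 201.65 + 124.39 = 326.04.
True-score variance = 161.257 + 124.39 = 285.647, so reliability = 0.8761.
Error variance = 326.04 − 285.647 = 40.3931; SEM = √40.3931 = 6.356.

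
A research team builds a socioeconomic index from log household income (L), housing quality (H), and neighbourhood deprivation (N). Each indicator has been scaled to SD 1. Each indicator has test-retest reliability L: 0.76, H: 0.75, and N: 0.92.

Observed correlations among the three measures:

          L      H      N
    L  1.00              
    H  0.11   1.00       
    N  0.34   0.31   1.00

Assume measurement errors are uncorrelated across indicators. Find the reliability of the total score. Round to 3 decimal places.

Var(L+H+N) = 3 + 2·[0.11 + 0.34 + 0.31] = 3 + 1.52 = 4.52.
Under uncorrelated errors the observed covariances equal the true-score covariances, so only the own-variance terms attenuate.
True-score variance = [0.76 + 0.75 + 0.92] + 1.52 = 2.43 + 1.52 = 3.95.
Reliability = 3.95 / 4.52 = 0.874.

0.874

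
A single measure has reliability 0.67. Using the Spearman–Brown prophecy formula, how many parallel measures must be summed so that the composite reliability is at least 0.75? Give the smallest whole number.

k ≥ ρ*(1−ρ₁)/(ρ₁(1−ρ*)) = 0.75·0.33 / (0.67·0.25) = 1.478.
Smallest integer k = 2.

2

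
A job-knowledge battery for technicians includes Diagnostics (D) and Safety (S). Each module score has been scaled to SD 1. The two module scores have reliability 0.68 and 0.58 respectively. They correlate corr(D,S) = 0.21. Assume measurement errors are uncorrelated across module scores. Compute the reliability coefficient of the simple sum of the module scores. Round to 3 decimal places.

0.694

Var(D+S) = 2 + 2·[0.21] = 2 + 0.42 = 2.42.
Because errors are independent across components, Cov(Tᵢ,Tⱼ) = Cov(Xᵢ,Xⱼ); the off-diagonal part of the true-score variance is the same as above.
True-score variance = [0.68 + 0.58] + 0.42 = 1.26 + 0.42 = 1.68.
Reliability = 1.68 / 2.42 = 0.694.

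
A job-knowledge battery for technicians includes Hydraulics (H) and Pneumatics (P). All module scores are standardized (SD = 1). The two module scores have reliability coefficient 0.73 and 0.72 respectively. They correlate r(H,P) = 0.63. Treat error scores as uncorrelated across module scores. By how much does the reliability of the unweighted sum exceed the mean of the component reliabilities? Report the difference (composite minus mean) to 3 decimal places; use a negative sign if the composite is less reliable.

Var(sum) = 2 + 1.26 = 3.26; true-score variance = 1.45 + 1.26 = 2.71; composite reliability = 0.8313.
Mean component reliability = 0.7250.
Difference = 0.8313 − 0.7250 = 0.106.

0.106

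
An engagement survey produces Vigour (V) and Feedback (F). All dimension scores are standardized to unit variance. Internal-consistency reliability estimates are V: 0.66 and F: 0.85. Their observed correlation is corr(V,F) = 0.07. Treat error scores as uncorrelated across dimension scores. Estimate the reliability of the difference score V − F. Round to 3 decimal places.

0.737

Var(V−F) = 1 + 1 − 2·0.07 = 2 − 0.14 = 1.86.
Because errors are independent across components, Cov(Tᵢ,Tⱼ) = Cov(Xᵢ,Xⱼ); the off-diagonal part of the true-score variance is the same as above.
True-score variance = [0.66 + 0.85] − 0.14 = 1.51 − 0.14 = 1.37.
Reliability = 1.37 / 1.86 = 0.737.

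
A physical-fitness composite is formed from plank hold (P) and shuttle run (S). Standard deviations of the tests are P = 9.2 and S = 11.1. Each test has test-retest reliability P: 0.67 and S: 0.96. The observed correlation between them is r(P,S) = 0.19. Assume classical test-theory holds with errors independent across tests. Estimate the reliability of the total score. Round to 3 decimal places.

0.867

Var(P+S) = 9.2² + 11.1² + 2·[9.2·11.1·0.19] = 207.85 + 38.8056 = 246.656.
Because errors are independent across components, Cov(Tᵢ,Tⱼ) = Cov(Xᵢ,Xⱼ); the off-diagonal part of the true-score variance is the same as above.
True-score variance = [9.2²·0.67 + 11.1²·0.96] + 38.8056 = 174.99 + 38.8056 = 213.796.
Reliability = 213.796 / 246.656 = 0.867.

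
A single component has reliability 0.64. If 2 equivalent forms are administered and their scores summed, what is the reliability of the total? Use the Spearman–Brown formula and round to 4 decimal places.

ρ_k = kρ / (1 + (k−1)ρ) = 2·0.64 / (1 + 1·0.64) = 1.280 / 1.640 = 0.7805.

0.7805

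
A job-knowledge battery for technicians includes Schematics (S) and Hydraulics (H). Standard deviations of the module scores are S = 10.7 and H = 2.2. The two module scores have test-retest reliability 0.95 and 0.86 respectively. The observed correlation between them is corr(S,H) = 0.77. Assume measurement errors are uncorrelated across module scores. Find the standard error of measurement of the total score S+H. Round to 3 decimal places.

2.530

Var(total) = 119.33 + 36.2516 = 155.582.
True-score variance = 112.928 + 36.2516 = 149.179, so reliability = 0.9589.
Error variance = 155.582 − 149.179 = 6.4021; SEM = √6.4021 = 2.530.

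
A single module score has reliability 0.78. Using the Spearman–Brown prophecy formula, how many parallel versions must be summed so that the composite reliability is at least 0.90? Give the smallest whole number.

3

k ≥ ρ*(1−ρ₁)/(ρ₁(1−ρ*)) = 0.90·0.22 / (0.78·0.10) = 2.538.
Smallest integer k = 3.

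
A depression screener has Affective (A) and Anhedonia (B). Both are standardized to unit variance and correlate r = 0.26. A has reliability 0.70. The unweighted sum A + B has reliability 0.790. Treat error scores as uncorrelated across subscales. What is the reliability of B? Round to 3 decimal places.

Var(A+B) = 2 + 2·0.26 = 2.520.
True-score variance = ρ_A + ρ_B + 2·0.26, so 0.790 = (0.70 + ρ_B + 0.52) / 2.520.
ρ_B = 0.790·2.520 − 0.70 − 0.52 = 0.771.

0.771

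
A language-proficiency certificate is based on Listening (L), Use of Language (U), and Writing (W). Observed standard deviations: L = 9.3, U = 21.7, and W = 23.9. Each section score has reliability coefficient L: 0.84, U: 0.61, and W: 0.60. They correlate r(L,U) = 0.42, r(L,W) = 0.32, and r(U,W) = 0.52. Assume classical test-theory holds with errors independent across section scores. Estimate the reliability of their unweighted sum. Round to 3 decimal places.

Var(L+U+W) = 9.3² + 21.7² + 23.9² + 2·[9.3·21.7·0.42 + 9.3·23.9·0.32 + 21.7·23.9·0.52] = 1128.59 + 851.148 = 1979.74.
Because errors are independent across components, Cov(Tᵢ,Tⱼ) = Cov(Xᵢ,Xⱼ); the off-diagonal part of the true-score variance is the same as above.
True-score variance = [9.3²·0.84 + 21.7²·0.61 + 23.9²·0.60] + 851.148 = 702.62 + 851.148 = 1553.77.
Reliability = 1553.77 / 1979.74 = 0.785.

0.785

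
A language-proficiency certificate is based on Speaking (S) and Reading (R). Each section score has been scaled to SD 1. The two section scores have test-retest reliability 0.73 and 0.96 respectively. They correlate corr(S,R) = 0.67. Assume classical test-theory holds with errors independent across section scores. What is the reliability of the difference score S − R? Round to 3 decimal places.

Var(S−R) = 1 + 1 − 2·0.67 = 2 − 1.34 = 0.66.
With uncorrelated errors the cross-covariances are all true-score covariance, so they carry over unchanged; only the diagonal terms shrink to ρᵢσᵢ².
True-score variance = [0.73 + 0.96] − 1.34 = 1.69 − 1.34 = 0.35.
Reliability = 0.35 / 0.66 = 0.530.

0.530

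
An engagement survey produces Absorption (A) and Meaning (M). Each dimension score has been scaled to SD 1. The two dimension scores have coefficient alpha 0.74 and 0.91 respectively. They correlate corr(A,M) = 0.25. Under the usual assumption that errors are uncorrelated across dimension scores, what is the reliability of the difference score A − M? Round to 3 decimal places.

Var(A−M) = 1 + 1 − 2·0.25 = 2 − 0.5 = 1.5.
Because errors are independent across components, Cov(Tᵢ,Tⱼ) = Cov(Xᵢ,Xⱼ); the off-diagonal part of the true-score variance is the same as above.
True-score variance = [0.74 + 0.91] − 0.5 = 1.65 − 0.5 = 1.15.
Reliability = 1.15 / 1.5 = 0.767.

0.767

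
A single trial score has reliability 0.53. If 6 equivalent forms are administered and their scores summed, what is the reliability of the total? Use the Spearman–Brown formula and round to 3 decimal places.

ρ_k = kρ / (1 + (k−1)ρ) = 6·0.53 / (1 + 5·0.53) = 3.180 / 3.650 = 0.871.

0.871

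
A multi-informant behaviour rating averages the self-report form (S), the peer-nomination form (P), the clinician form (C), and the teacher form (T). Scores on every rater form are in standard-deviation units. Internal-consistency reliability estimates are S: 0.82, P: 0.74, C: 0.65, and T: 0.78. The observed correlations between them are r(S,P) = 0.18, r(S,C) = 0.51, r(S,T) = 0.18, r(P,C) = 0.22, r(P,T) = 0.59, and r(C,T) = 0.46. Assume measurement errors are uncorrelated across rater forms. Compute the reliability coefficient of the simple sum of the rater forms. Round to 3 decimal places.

Var(S+P+C+T) = 4 + 2·[0.18 + 0.51 + 0.18 + 0.22 + 0.59 + 0.46] = 4 + 4.28 = 8.28.
With uncorrelated errors the cross-covariances are all true-score covariance, so they carry over unchanged; only the diagonal terms shrink to ρᵢσᵢ².
True-score variance = [0.82 + 0.74 + 0.65 + 0.78] + 4.28 = 2.99 + 4.28 = 7.27.
Reliability = 7.27 / 8.28 = 0.878.

0.878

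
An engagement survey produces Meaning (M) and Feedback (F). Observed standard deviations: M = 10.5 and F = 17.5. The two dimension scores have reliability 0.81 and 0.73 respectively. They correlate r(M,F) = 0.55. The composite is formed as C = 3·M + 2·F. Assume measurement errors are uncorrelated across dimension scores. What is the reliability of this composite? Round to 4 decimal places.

0.8486

Var(C) = 3²·10.5² + 2²·17.5² + 2·[6·10.5·17.5·0.55] = 2217.25 + 1212.75 = 3430.
With uncorrelated errors the cross-covariances are all true-score covariance, so they carry over unchanged; only the diagonal terms shrink to ρᵢσᵢ².
True-score variance = [3²·10.5²·0.81 + 2²·17.5²·0.73] + 1212.75 = 1697.97 + 1212.75 = 2910.72.
Reliability = 2910.72 / 3430 = 0.8486.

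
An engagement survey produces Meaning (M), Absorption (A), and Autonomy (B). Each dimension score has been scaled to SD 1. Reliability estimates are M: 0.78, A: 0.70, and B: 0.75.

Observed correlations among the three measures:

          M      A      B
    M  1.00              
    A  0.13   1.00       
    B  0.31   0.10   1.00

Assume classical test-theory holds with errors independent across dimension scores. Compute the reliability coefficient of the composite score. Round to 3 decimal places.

0.811

Var(M+A+B) = 3 + 2·[0.13 + 0.31 + 0.10] = 3 + 1.08 = 4.08.
Because errors are independent across components, Cov(Tᵢ,Tⱼ) = Cov(Xᵢ,Xⱼ); the off-diagonal part of the true-score variance is the same as above.
True-score variance = [0.78 + 0.70 + 0.75] + 1.08 = 2.23 + 1.08 = 3.31.
Reliability = 3.31 / 4.08 = 0.811.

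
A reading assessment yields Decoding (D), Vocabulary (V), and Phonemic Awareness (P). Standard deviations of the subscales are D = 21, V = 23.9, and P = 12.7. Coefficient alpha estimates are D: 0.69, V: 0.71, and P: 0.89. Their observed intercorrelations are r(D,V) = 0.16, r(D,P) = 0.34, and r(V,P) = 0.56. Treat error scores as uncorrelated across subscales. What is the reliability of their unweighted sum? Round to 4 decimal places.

0.8275

Var(D+V+P) = 21² + 23.9² + 12.7² + 2·[21·23.9·0.16 + 21·12.7·0.34 + 23.9·12.7·0.56] = 1173.5 + 681.918 = 1855.42.
Under uncorrelated errors the observed covariances equal the true-score covariances, so only the own-variance terms attenuate.
True-score variance = [21²·0.69 + 23.9²·0.71 + 12.7²·0.89] + 681.918 = 853.397 + 681.918 = 1535.31.
Reliability = 1535.31 / 1855.42 = 0.8275.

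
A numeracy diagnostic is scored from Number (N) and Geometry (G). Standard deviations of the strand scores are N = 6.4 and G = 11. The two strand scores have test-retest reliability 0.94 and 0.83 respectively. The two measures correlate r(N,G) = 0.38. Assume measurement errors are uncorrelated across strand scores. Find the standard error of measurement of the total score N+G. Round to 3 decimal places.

4.799

Var(total) = 161.96 + 53.504 = 215.464.
True-score variance = 138.932 + 53.504 = 192.436, so reliability = 0.8931.
Error variance = 215.464 − 192.436 = 23.0276; SEM = √23.0276 = 4.799.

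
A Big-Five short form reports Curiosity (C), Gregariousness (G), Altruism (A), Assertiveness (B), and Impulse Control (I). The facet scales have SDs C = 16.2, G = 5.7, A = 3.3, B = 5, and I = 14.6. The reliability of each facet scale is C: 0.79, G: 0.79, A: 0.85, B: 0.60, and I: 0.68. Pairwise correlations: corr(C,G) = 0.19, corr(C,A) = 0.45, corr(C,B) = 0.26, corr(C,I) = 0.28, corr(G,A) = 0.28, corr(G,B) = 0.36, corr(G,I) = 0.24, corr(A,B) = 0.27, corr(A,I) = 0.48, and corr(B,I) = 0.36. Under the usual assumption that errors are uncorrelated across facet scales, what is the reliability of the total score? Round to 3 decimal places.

0.855

Var(C+G+A+B+I) = 16.2² + 5.7² + 3.3² + 5² + 14.6² + 2·[16.2·5.7·0.19 + 16.2·3.3·0.45 + 16.2·5·0.26 + 16.2·14.6·0.28 + 5.7·3.3·0.28 + 5.7·5·0.36 + 5.7·14.6·0.24 + 3.3·5·0.27 + 3.3·14.6·0.48 + 5·14.6·0.36] = 543.98 + 436.496 = 980.476.
Because errors are independent across components, Cov(Tᵢ,Tⱼ) = Cov(Xᵢ,Xⱼ); the off-diagonal part of the true-score variance is the same as above.
True-score variance = [16.2²·0.79 + 5.7²·0.79 + 3.3²·0.85 + 5²·0.60 + 14.6²·0.68] + 436.496 = 402.2 + 436.496 = 838.696.
Reliability = 838.696 / 980.476 = 0.855.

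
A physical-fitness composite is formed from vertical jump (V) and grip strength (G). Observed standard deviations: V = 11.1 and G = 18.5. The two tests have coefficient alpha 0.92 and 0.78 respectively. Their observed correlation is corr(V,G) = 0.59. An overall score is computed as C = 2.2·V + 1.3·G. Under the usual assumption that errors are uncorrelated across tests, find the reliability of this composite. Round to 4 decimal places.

0.9063

Var(C) = 2.2²·11.1² + 1.3²·18.5² + 2·[2.86·11.1·18.5·0.59] = 1174.74 + 693.015 = 1867.75.
Because errors are independent across components, Cov(Tᵢ,Tⱼ) = Cov(Xᵢ,Xⱼ); the off-diagonal part of the true-score variance is the same as above.
True-score variance = [2.2²·11.1²·0.92 + 1.3²·18.5²·0.78] + 693.015 = 999.783 + 693.015 = 1692.8.
Reliability = 1692.8 / 1867.75 = 0.9063.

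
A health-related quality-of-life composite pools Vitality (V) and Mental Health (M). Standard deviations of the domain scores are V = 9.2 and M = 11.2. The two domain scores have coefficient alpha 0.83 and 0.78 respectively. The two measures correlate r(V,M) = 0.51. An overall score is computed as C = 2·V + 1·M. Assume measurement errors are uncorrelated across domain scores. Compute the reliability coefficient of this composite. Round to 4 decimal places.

Var(C) = 2²·9.2² + 11.2² + 2·[2·9.2·11.2·0.51] = 464 + 210.202 = 674.202.
Under uncorrelated errors the observed covariances equal the true-score covariances, so only the own-variance terms attenuate.
True-score variance = [2²·9.2²·0.83 + 11.2²·0.78] + 210.202 = 378.848 + 210.202 = 589.05.
Reliability = 589.05 / 674.202 = 0.8737.

0.8737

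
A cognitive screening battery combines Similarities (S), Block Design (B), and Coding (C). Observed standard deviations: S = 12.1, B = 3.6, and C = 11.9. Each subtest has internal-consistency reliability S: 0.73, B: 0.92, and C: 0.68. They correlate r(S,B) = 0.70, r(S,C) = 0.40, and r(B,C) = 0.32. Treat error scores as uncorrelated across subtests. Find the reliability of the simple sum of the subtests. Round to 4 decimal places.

0.8298

Var(S+B+C) = 12.1² + 3.6² + 11.9² + 2·[12.1·3.6·0.70 + 12.1·11.9·0.40 + 3.6·11.9·0.32] = 300.98 + 203.594 = 504.574.
Under uncorrelated errors the observed covariances equal the true-score covariances, so only the own-variance terms attenuate.
True-score variance = [12.1²·0.73 + 3.6²·0.92 + 11.9²·0.68] + 203.594 = 215.097 + 203.594 = 418.691.
Reliability = 418.691 / 504.574 = 0.8298.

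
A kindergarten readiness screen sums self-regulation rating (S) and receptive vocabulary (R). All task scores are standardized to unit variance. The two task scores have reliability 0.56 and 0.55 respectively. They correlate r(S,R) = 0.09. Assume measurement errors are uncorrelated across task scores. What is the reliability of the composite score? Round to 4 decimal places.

Var(S+R) = 2 + 2·[0.09] = 2 + 0.18 = 2.18.
With uncorrelated errors the cross-covariances are all true-score covariance, so they carry over unchanged; only the diagonal terms shrink to ρᵢσᵢ².
True-score variance = [0.56 + 0.55] + 0.18 = 1.11 + 0.18 = 1.29.
Reliability = 1.29 / 2.18 = 0.5917.

0.5917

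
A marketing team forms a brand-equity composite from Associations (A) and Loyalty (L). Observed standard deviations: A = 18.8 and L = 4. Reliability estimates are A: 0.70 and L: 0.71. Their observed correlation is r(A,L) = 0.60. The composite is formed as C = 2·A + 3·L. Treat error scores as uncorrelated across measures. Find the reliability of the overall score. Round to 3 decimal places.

Var(C) = 2²·18.8² + 3²·4² + 2·[6·18.8·4·0.60] = 1557.76 + 541.44 = 2099.2.
Under uncorrelated errors the observed covariances equal the true-score covariances, so only the own-variance terms attenuate.
True-score variance = [2²·18.8²·0.70 + 3²·4²·0.71] + 541.44 = 1091.87 + 541.44 = 1633.31.
Reliability = 1633.31 / 2099.2 = 0.778.

0.778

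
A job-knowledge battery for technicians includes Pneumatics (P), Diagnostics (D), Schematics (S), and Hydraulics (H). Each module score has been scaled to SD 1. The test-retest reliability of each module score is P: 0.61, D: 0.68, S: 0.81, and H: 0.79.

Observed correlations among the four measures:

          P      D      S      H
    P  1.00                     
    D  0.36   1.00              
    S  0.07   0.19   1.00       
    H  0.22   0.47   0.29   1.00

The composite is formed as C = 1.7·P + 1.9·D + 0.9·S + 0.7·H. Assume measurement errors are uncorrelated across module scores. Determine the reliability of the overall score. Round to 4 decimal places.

0.8066

Var(C) = 1.7² + 1.9² + 0.9² + 0.7² + 2·[3.23·0.36 + 1.53·0.07 + 1.19·0.22 + 1.71·0.19 + 1.33·0.47 + 0.63·0.29] = 7.8 + 5.3288 = 13.1288.
Because errors are independent across components, Cov(Tᵢ,Tⱼ) = Cov(Xᵢ,Xⱼ); the off-diagonal part of the true-score variance is the same as above.
True-score variance = [1.7²·0.61 + 1.9²·0.68 + 0.9²·0.81 + 0.7²·0.79] + 5.3288 = 5.2609 + 5.3288 = 10.5897.
Reliability = 10.5897 / 13.1288 = 0.8066.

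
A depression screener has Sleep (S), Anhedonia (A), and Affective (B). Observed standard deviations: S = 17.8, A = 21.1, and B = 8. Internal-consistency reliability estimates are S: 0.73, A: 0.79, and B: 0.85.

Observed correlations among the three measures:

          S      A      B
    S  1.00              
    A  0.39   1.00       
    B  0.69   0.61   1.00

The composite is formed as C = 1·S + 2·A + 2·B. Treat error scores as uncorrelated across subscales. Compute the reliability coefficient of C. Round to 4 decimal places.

Var(C) = 17.8² + 2²·21.1² + 2²·8² + 2·[2·17.8·21.1·0.39 + 2·17.8·8·0.69 + 4·21.1·8·0.61] = 2353.68 + 1802.67 = 4156.35.
With uncorrelated errors the cross-covariances are all true-score covariance, so they carry over unchanged; only the diagonal terms shrink to ρᵢσᵢ².
True-score variance = [17.8²·0.73 + 2²·21.1²·0.79 + 2²·8²·0.85] + 1802.67 = 1855.76 + 1802.67 = 3658.43.
Reliability = 3658.43 / 4156.35 = 0.8802.

0.8802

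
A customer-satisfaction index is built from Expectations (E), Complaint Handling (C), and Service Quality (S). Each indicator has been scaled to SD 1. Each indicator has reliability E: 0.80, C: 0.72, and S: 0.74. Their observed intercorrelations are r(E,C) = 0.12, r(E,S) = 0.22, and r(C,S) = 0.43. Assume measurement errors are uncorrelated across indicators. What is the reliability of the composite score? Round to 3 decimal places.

Var(E+C+S) = 3 + 2·[0.12 + 0.22 + 0.43] = 3 + 1.54 = 4.54.
Because errors are independent across components, Cov(Tᵢ,Tⱼ) = Cov(Xᵢ,Xⱼ); the off-diagonal part of the true-score variance is the same as above.
True-score variance = [0.80 + 0.72 + 0.74] + 1.54 = 2.26 + 1.54 = 3.8.
Reliability = 3.8 / 4.54 = 0.837.

0.837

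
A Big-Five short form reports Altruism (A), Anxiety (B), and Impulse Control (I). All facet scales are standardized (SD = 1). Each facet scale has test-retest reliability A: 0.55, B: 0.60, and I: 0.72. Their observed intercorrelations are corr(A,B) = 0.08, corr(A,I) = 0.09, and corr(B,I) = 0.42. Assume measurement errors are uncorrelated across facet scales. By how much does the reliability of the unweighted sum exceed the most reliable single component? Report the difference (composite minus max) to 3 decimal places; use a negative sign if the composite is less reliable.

0.010

Var(sum) = 3 + 1.18 = 4.18; true-score variance = 1.87 + 1.18 = 3.05; composite reliability = 0.7297.
Max component reliability = 0.7200.
Difference = 0.7297 − 0.7200 = 0.010.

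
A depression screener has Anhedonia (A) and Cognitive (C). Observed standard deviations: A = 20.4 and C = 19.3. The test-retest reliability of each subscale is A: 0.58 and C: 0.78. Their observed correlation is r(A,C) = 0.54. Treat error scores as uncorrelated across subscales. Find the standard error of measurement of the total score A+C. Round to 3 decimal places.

Var(total) = 788.65 + 425.218 = 1213.87.
True-score variance = 531.915 + 425.218 = 957.133, so reliability = 0.7885.
Error variance = 1213.87 − 957.133 = 256.735; SEM = √256.735 = 16.023.

16.023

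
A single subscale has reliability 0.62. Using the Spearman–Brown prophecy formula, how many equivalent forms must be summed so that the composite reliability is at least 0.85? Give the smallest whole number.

k ≥ ρ*(1−ρ₁)/(ρ₁(1−ρ*)) = 0.85·0.38 / (0.62·0.15) = 3.473.
Smallest integer k = 4.

4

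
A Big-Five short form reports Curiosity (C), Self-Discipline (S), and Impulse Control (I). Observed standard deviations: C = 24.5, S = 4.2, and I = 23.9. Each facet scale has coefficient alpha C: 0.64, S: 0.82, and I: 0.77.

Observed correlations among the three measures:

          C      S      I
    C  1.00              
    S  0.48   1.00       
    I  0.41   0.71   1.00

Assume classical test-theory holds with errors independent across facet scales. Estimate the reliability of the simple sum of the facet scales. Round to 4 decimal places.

0.8165

Var(C+S+I) = 24.5² + 4.2² + 23.9² + 2·[24.5·4.2·0.48 + 24.5·23.9·0.41 + 4.2·23.9·0.71] = 1189.1 + 721.475 = 1910.57.
Because errors are independent across components, Cov(Tᵢ,Tⱼ) = Cov(Xᵢ,Xⱼ); the off-diagonal part of the true-score variance is the same as above.
True-score variance = [24.5²·0.64 + 4.2²·0.82 + 23.9²·0.77] + 721.475 = 838.457 + 721.475 = 1559.93.
Reliability = 1559.93 / 1910.57 = 0.8165.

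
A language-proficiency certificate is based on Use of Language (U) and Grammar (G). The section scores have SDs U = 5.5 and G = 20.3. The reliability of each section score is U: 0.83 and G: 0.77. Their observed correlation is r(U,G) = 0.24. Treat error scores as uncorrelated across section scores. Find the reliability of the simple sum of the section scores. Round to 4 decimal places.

Var(U+G) = 5.5² + 20.3² + 2·[5.5·20.3·0.24] = 442.34 + 53.592 = 495.932.
With uncorrelated errors the cross-covariances are all true-score covariance, so they carry over unchanged; only the diagonal terms shrink to ρᵢσᵢ².
True-score variance = [5.5²·0.83 + 20.3²·0.77] + 53.592 = 342.417 + 53.592 = 396.009.
Reliability = 396.009 / 495.932 = 0.7985.

0.7985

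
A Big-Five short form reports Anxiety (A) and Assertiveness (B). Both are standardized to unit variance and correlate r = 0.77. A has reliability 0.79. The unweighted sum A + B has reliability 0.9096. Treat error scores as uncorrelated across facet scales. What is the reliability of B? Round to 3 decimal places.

Var(A+B) = 2 + 2·0.77 = 3.540.
True-score variance = ρ_A + ρ_B + 2·0.77, so 0.9096 = (0.79 + ρ_B + 1.54) / 3.540.
ρ_B = 0.9096·3.540 − 0.79 − 1.54 = 0.890.

0.890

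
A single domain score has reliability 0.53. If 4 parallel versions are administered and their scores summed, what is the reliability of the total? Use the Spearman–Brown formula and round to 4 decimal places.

0.8185

ρ_k = kρ / (1 + (k−1)ρ) = 4·0.53 / (1 + 3·0.53) = 2.120 / 2.590 = 0.8185.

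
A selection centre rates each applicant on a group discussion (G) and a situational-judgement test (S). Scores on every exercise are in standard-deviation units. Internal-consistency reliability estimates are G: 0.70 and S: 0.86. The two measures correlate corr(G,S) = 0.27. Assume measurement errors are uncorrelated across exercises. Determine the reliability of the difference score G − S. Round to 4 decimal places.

0.6986

Var(G−S) = 1 + 1 − 2·0.27 = 2 − 0.54 = 1.46.
Because errors are independent across components, Cov(Tᵢ,Tⱼ) = Cov(Xᵢ,Xⱼ); the off-diagonal part of the true-score variance is the same as above.
True-score variance = [0.70 + 0.86] − 0.54 = 1.56 − 0.54 = 1.02.
Reliability = 1.02 / 1.46 = 0.6986.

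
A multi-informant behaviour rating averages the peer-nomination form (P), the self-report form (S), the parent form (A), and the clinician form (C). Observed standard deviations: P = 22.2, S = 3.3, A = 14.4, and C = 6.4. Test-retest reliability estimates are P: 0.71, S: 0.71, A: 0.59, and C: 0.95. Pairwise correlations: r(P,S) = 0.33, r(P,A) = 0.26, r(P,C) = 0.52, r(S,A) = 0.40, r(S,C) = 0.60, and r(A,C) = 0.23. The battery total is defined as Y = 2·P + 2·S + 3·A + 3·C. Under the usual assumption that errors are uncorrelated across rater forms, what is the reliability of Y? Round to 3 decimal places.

0.807

Var(Y) = 2²·22.2² + 2²·3.3² + 3²·14.4² + 3²·6.4² + 2·[4·22.2·3.3·0.33 + 6·22.2·14.4·0.26 + 6·22.2·6.4·0.52 + 6·3.3·14.4·0.40 + 6·3.3·6.4·0.60 + 9·14.4·6.4·0.23] = 4249.8 + 2839.09 = 7088.89.
Under uncorrelated errors the observed covariances equal the true-score covariances, so only the own-variance terms attenuate.
True-score variance = [2²·22.2²·0.71 + 2²·3.3²·0.71 + 3²·14.4²·0.59 + 3²·6.4²·0.95] + 2839.09 = 2881.88 + 2839.09 = 5720.97.
Reliability = 5720.97 / 7088.89 = 0.807.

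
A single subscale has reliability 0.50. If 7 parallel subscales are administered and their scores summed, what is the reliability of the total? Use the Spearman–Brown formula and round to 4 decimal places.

0.8750

ρ_k = kρ / (1 + (k−1)ρ) = 7·0.50 / (1 + 6·0.50) = 3.500 / 4.000 = 0.8750.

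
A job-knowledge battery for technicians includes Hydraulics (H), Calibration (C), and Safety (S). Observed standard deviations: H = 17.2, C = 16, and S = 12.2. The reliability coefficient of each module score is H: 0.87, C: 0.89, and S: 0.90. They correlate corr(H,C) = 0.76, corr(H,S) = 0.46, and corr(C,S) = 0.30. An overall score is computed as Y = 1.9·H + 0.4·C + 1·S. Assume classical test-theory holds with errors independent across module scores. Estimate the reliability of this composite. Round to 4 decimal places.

0.9205

Var(Y) = 1.9²·17.2² + 0.4²·16² + 12.2² + 2·[0.76·17.2·16·0.76 + 1.9·17.2·12.2·0.46 + 0.4·16·12.2·0.30] = 1257.78 + 731.559 = 1989.34.
Because errors are independent across components, Cov(Tᵢ,Tⱼ) = Cov(Xᵢ,Xⱼ); the off-diagonal part of the true-score variance is the same as above.
True-score variance = [1.9²·17.2²·0.87 + 0.4²·16²·0.89 + 12.2²·0.90] + 731.559 = 1099.56 + 731.559 = 1831.11.
Reliability = 1831.11 / 1989.34 = 0.9205.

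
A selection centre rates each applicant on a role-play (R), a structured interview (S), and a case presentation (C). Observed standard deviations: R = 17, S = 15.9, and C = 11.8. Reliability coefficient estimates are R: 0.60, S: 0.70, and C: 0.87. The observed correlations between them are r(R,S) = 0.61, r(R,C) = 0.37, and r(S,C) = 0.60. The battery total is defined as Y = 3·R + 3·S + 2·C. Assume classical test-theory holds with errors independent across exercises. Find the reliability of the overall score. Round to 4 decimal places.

Var(Y) = 3²·17² + 3²·15.9² + 2²·11.8² + 2·[9·17·15.9·0.61 + 6·17·11.8·0.37 + 6·15.9·11.8·0.60] = 5433.25 + 5209.42 = 10642.7.
With uncorrelated errors the cross-covariances are all true-score covariance, so they carry over unchanged; only the diagonal terms shrink to ρᵢσᵢ².
True-score variance = [3²·17²·0.60 + 3²·15.9²·0.70 + 2²·11.8²·0.87] + 5209.42 = 3637.86 + 5209.42 = 8847.28.
Reliability = 8847.28 / 10642.7 = 0.8313.

0.8313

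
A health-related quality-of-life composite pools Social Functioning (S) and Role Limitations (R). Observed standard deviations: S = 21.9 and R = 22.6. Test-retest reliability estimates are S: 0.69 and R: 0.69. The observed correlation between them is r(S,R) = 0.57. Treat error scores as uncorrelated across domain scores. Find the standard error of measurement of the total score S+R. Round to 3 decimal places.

17.522

Var(total) = 990.37 + 564.232 = 1554.6.
True-score variance = 683.355 + 564.232 = 1247.59, so reliability = 0.8025.
Error variance = 1554.6 − 1247.59 = 307.015; SEM = √307.015 = 17.522.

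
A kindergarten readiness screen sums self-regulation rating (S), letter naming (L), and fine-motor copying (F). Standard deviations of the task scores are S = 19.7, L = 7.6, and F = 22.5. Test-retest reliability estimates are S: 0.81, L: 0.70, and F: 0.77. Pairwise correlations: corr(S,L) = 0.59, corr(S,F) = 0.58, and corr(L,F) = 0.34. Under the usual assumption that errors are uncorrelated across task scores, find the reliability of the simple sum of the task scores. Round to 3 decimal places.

Var(S+L+F) = 19.7² + 7.6² + 22.5² + 2·[19.7·7.6·0.59 + 19.7·22.5·0.58 + 7.6·22.5·0.34] = 952.1 + 807.12 = 1759.22.
Under uncorrelated errors the observed covariances equal the true-score covariances, so only the own-variance terms attenuate.
True-score variance = [19.7²·0.81 + 7.6²·0.70 + 22.5²·0.77] + 807.12 = 744.597 + 807.12 = 1551.72.
Reliability = 1551.72 / 1759.22 = 0.882.

0.882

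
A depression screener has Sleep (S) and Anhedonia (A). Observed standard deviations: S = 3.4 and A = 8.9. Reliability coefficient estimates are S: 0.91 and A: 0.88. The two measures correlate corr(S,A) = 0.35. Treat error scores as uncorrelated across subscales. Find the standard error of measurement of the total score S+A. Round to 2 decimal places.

Var(total) = 90.77 + 21.182 = 111.952.
True-score variance = 80.2244 + 21.182 = 101.406, so reliability = 0.9058.
Error variance = 111.952 − 101.406 = 10.5456; SEM = √10.5456 = 3.25.

3.25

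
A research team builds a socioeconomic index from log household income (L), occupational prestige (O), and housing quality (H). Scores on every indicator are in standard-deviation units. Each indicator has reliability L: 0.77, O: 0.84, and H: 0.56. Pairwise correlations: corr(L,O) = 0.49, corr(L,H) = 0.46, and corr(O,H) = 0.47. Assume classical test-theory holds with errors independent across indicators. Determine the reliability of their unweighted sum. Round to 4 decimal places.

Var(L+O+H) = 3 + 2·[0.49 + 0.46 + 0.47] = 3 + 2.84 = 5.84.
Under uncorrelated errors the observed covariances equal the true-score covariances, so only the own-variance terms attenuate.
True-score variance = [0.77 + 0.84 + 0.56] + 2.84 = 2.17 + 2.84 = 5.01.
Reliability = 5.01 / 5.84 = 0.8579.

0.8579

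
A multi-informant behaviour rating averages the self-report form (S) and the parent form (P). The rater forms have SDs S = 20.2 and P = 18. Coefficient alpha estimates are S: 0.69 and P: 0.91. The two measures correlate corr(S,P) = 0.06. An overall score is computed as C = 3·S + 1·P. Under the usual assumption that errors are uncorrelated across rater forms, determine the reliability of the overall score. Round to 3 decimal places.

0.717

Var(C) = 3²·20.2² + 18² + 2·[3·20.2·18·0.06] = 3996.36 + 130.896 = 4127.26.
With uncorrelated errors the cross-covariances are all true-score covariance, so they carry over unchanged; only the diagonal terms shrink to ρᵢσᵢ².
True-score variance = [3²·20.2²·0.69 + 18²·0.91] + 130.896 = 2828.77 + 130.896 = 2959.66.
Reliability = 2959.66 / 4127.26 = 0.717.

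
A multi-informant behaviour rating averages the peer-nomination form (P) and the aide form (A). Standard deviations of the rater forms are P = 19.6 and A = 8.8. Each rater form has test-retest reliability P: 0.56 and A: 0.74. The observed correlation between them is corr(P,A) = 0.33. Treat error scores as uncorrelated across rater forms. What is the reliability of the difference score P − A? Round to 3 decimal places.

Var(P−A) = 19.6² + 8.8² − 2·19.6·8.8·0.33 = 461.6 − 113.837 = 347.763.
Because errors are independent across components, Cov(Tᵢ,Tⱼ) = Cov(Xᵢ,Xⱼ); the off-diagonal part of the true-score variance is the same as above.
True-score variance = [19.6²·0.56 + 8.8²·0.74] − 113.837 = 272.435 − 113.837 = 158.598.
Reliability = 158.598 / 347.763 = 0.456.

0.456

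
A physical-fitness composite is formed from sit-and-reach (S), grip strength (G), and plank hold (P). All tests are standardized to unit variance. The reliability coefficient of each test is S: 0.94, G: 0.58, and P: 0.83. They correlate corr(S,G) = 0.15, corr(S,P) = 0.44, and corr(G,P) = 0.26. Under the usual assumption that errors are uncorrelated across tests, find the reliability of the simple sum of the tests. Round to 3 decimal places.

Var(S+G+P) = 3 + 2·[0.15 + 0.44 + 0.26] = 3 + 1.7 = 4.7.
With uncorrelated errors the cross-covariances are all true-score covariance, so they carry over unchanged; only the diagonal terms shrink to ρᵢσᵢ².
True-score variance = [0.94 + 0.58 + 0.83] + 1.7 = 2.35 + 1.7 = 4.05.
Reliability = 4.05 / 4.7 = 0.862.

0.862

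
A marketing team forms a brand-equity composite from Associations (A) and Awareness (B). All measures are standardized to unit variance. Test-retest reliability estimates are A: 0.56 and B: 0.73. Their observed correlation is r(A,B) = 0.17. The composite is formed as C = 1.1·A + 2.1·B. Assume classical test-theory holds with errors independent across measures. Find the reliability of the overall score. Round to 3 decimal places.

0.731

Var(C) = 1.1² + 2.1² + 2·[2.31·0.17] = 5.62 + 0.7854 = 6.4054.
Under uncorrelated errors the observed covariances equal the true-score covariances, so only the own-variance terms attenuate.
True-score variance = [1.1²·0.56 + 2.1²·0.73] + 0.7854 = 3.8969 + 0.7854 = 4.6823.
Reliability = 4.6823 / 6.4054 = 0.731.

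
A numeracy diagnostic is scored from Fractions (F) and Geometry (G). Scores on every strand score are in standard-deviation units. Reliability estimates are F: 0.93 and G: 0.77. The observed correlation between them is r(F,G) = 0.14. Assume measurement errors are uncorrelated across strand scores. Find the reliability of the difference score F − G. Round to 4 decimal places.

0.8256

Var(F−G) = 1 + 1 − 2·0.14 = 2 − 0.28 = 1.72.
Under uncorrelated errors the observed covariances equal the true-score covariances, so only the own-variance terms attenuate.
True-score variance = [0.93 + 0.77] − 0.28 = 1.7 − 0.28 = 1.42.
Reliability = 1.42 / 1.72 = 0.8256.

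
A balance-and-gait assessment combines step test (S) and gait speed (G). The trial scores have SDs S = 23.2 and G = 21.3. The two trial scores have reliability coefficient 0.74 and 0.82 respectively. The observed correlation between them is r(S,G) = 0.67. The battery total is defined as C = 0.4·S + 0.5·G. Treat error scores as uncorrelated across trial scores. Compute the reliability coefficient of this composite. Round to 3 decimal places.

0.871

Var(C) = 0.4²·23.2² + 0.5²·21.3² + 2·[0.2·23.2·21.3·0.67] = 199.541 + 132.435 = 331.976.
Because errors are independent across components, Cov(Tᵢ,Tⱼ) = Cov(Xᵢ,Xⱼ); the off-diagonal part of the true-score variance is the same as above.
True-score variance = [0.4²·23.2²·0.74 + 0.5²·21.3²·0.82] + 132.435 = 156.734 + 132.435 = 289.169.
Reliability = 289.169 / 331.976 = 0.871.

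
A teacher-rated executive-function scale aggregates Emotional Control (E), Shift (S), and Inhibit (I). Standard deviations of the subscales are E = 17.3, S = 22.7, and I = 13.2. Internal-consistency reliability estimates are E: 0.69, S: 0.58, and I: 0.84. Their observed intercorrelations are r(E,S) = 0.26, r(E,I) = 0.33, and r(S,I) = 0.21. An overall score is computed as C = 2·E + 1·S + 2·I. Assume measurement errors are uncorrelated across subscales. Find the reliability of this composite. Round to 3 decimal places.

0.810

Var(C) = 2²·17.3² + 22.7² + 2²·13.2² + 2·[2·17.3·22.7·0.26 + 4·17.3·13.2·0.33 + 2·22.7·13.2·0.21] = 2409.41 + 1262.99 = 3672.4.
With uncorrelated errors the cross-covariances are all true-score covariance, so they carry over unchanged; only the diagonal terms shrink to ρᵢσᵢ².
True-score variance = [2²·17.3²·0.69 + 22.7²·0.58 + 2²·13.2²·0.84] + 1262.99 = 1710.35 + 1262.99 = 2973.34.
Reliability = 2973.34 / 3672.4 = 0.810.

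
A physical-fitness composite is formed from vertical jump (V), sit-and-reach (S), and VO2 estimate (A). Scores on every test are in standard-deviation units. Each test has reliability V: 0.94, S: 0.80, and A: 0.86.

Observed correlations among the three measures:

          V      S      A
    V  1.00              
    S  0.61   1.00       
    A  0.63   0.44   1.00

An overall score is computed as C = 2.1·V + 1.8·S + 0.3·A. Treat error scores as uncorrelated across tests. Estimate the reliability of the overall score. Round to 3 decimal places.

0.932

Var(C) = 2.1² + 1.8² + 0.3² + 2·[3.78·0.61 + 0.63·0.63 + 0.54·0.44] = 7.74 + 5.8806 = 13.6206.
With uncorrelated errors the cross-covariances are all true-score covariance, so they carry over unchanged; only the diagonal terms shrink to ρᵢσᵢ².
True-score variance = [2.1²·0.94 + 1.8²·0.80 + 0.3²·0.86] + 5.8806 = 6.8148 + 5.8806 = 12.6954.
Reliability = 12.6954 / 13.6206 = 0.932.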